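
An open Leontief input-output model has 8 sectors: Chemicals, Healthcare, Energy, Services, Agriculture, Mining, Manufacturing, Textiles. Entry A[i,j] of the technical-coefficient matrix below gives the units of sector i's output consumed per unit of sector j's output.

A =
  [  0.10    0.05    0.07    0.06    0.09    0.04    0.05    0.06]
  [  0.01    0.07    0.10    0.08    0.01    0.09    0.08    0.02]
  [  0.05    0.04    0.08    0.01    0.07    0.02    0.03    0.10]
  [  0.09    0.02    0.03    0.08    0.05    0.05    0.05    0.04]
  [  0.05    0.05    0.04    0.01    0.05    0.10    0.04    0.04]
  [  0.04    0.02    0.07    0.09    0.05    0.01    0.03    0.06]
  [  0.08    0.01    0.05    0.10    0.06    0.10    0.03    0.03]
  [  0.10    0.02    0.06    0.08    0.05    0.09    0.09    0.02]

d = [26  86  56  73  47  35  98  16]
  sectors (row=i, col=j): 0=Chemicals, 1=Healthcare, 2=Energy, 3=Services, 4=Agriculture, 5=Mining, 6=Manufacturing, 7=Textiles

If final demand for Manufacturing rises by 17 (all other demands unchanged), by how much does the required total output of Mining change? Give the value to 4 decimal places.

Form M = I − A:
  [  0.90   -0.05   -0.07   -0.06   -0.09   -0.04   -0.05   -0.06]
  [ -0.01    0.93   -0.10   -0.08   -0.01   -0.09   -0.08   -0.02]
  [ -0.05   -0.04    0.92   -0.01   -0.07   -0.02   -0.03   -0.10]
  [ -0.09   -0.02   -0.03    0.92   -0.05   -0.05   -0.05   -0.04]
  [ -0.05   -0.05   -0.04   -0.01    0.95   -0.10   -0.04   -0.04]
  [ -0.04   -0.02   -0.07   -0.09   -0.05    0.99   -0.03   -0.06]
  [ -0.08   -0.01   -0.05   -0.10   -0.06   -0.10    0.97   -0.03]
  [ -0.10   -0.02   -0.06   -0.08   -0.05   -0.09   -0.09    0.98]
Leontief inverse L = M⁻¹:
  [  1.1630    0.0835    0.1269    0.1150    0.1431    0.0966    0.0953    0.1052]
  [  0.0599    1.0961    0.1509    0.1326    0.0530    0.1345    0.1170    0.0608]
  [  0.0983    0.0658    1.1255    0.0510    0.1104    0.0654    0.0670    0.1349]
  [  0.1424    0.0446    0.0731    1.1268    0.0929    0.0930    0.0850    0.0752]
  [  0.0917    0.0734    0.0831    0.0528    1.0866    0.1384    0.0719    0.0728]
  [  0.0867    0.0420    0.1085    0.1289    0.0875    1.0497    0.0626    0.0922]
  [  0.1359    0.0366    0.0974    0.1505    0.1070    0.1434    1.0672    0.0710]
  [  0.1627    0.0495    0.1140    0.1379    0.1033    0.1408    0.1306    1.0655]
Total output x = L · d:
  x_0 = 1.1630·26 + 0.0835·86 + 0.1269·56 + 0.1150·73 + 0.1431·47 + 0.0966·35 + 0.0953·98 + 0.1052·16 = 74.0598
  x_1 = 0.0599·26 + 1.0961·86 + 0.1509·56 + 0.1326·73 + 0.0530·47 + 0.1345·35 + 0.1170·98 + 0.0608·16 = 133.5904
  x_2 = 0.0983·26 + 0.0658·86 + 1.1255·56 + 0.0510·73 + 0.1104·47 + 0.0654·35 + 0.0670·98 + 0.1349·16 = 91.1629
  x_3 = 0.1424·26 + 0.0446·86 + 0.0731·56 + 1.1268·73 + 0.0929·47 + 0.0930·35 + 0.0850·98 + 0.0752·16 = 111.0395
  x_4 = 0.0917·26 + 0.0734·86 + 0.0831·56 + 0.0528·73 + 1.0866·47 + 0.1384·35 + 0.0719·98 + 0.0728·16 = 81.3255
  x_5 = 0.0867·26 + 0.0420·86 + 0.1085·56 + 0.1289·73 + 0.0875·47 + 1.0497·35 + 0.0626·98 + 0.0922·16 = 69.8145
  x_6 = 0.1359·26 + 0.0366·86 + 0.0974·56 + 0.1505·73 + 0.1070·47 + 0.1434·35 + 1.0672·98 + 0.0710·16 = 138.8875
  x_7 = 0.1627·26 + 0.0495·86 + 0.1140·56 + 0.1379·73 + 0.1033·47 + 0.1408·35 + 0.1306·98 + 1.0655·16 = 64.5716
Δx_5 = L[5,6] · Δd_6 = 0.0626 · 17 = 1.0637

1.0637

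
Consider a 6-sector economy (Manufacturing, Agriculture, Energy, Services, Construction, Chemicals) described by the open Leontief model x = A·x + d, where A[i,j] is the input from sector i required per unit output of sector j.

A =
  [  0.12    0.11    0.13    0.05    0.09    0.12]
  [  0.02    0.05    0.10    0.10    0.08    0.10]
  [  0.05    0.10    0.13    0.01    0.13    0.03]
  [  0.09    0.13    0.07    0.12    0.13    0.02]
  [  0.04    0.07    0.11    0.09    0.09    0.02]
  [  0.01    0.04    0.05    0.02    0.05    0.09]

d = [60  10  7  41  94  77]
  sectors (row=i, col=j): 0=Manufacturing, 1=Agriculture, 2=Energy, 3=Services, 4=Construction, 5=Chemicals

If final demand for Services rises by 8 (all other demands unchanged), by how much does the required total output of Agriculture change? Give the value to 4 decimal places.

1.2149

Form M = I − A:
  [  0.88   -0.11   -0.13   -0.05   -0.09   -0.12]
  [ -0.02    0.95   -0.10   -0.10   -0.08   -0.10]
  [ -0.05   -0.10    0.87   -0.01   -0.13   -0.03]
  [ -0.09   -0.13   -0.07    0.88   -0.13   -0.02]
  [ -0.04   -0.07   -0.11   -0.09    0.91   -0.02]
  [ -0.01   -0.04   -0.05   -0.02   -0.05    0.91]
Leontief inverse L = M⁻¹:
  [  1.1779    0.2007    0.2444    0.1170    0.1963    0.1923]
  [  0.0599    1.1168    0.1779    0.1519    0.1591    0.1433]
  [  0.0896    0.1656    1.2177    0.0610    0.2103    0.0761]
  [  0.1493    0.2208    0.1785    1.1979    0.2353    0.0813]
  [  0.0826    0.1382    0.1913    0.1437    1.1704    0.0613]
  [  0.0283    0.0728    0.0918    0.0455    0.0902    1.1167]
Total output x = L · d:
  x_0 = 1.1779·60 + 0.2007·10 + 0.2444·7 + 0.1170·41 + 0.1963·94 + 0.1923·77 = 112.4474
  x_1 = 0.0599·60 + 1.1168·10 + 0.1779·7 + 0.1519·41 + 0.1591·94 + 0.1433·77 = 48.2229
  x_2 = 0.0896·60 + 0.1656·10 + 1.2177·7 + 0.0610·41 + 0.2103·94 + 0.0761·77 = 43.6843
  x_3 = 0.1493·60 + 0.2208·10 + 0.1785·7 + 1.1979·41 + 0.2353·94 + 0.0813·77 = 89.9032
  x_4 = 0.0826·60 + 0.1382·10 + 0.1913·7 + 0.1437·41 + 1.1704·94 + 0.0613·77 = 128.3055
  x_5 = 0.0283·60 + 0.0728·10 + 0.0918·7 + 0.0455·41 + 0.0902·94 + 1.1167·77 = 99.3966
Δx_1 = L[1,3] · Δd_3 = 0.1519 · 8 = 1.2149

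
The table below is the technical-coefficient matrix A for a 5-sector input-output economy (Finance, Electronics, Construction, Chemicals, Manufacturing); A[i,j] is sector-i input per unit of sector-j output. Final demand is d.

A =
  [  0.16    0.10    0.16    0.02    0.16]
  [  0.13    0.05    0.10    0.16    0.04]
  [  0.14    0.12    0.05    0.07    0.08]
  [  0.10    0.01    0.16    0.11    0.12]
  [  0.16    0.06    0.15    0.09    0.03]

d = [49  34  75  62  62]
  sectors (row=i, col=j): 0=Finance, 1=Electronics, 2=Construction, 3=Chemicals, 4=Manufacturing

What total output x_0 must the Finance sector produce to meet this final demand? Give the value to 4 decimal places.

Form M = I − A:
  [  0.84   -0.10   -0.16   -0.02   -0.16]
  [ -0.13    0.95   -0.10   -0.16   -0.04]
  [ -0.14   -0.12    0.95   -0.07   -0.08]
  [ -0.10   -0.01   -0.16    0.89   -0.12]
  [ -0.16   -0.06   -0.15   -0.09    0.97]
Leontief inverse L = M⁻¹:
  [  1.3376    0.1979    0.3083    0.1171    0.2687]
  [  0.2656    1.1202    0.2247    0.2390    0.1381]
  [  0.2740    0.1888    1.1703    0.1491    0.1680]
  [  0.2433    0.0876    0.2842    1.1888    0.2142]
  [  0.3020    0.1393    0.2721    0.1675    1.1296]
Total output x = L · d:
  x_0 = 1.3376·49 + 0.1979·34 + 0.3083·75 + 0.1171·62 + 0.2687·62 = 119.3094
  x_1 = 0.2656·49 + 1.1202·34 + 0.2247·75 + 0.2390·62 + 0.1381·62 = 91.3321
  x_2 = 0.2740·49 + 0.1888·34 + 1.1703·75 + 0.1491·62 + 0.1680·62 = 127.2804
  x_3 = 0.2433·49 + 0.0876·34 + 0.2842·75 + 1.1888·62 + 0.2142·62 = 123.2050
  x_4 = 0.3020·49 + 0.1393·34 + 0.2721·75 + 0.1675·62 + 1.1296·62 = 120.3608

119.3094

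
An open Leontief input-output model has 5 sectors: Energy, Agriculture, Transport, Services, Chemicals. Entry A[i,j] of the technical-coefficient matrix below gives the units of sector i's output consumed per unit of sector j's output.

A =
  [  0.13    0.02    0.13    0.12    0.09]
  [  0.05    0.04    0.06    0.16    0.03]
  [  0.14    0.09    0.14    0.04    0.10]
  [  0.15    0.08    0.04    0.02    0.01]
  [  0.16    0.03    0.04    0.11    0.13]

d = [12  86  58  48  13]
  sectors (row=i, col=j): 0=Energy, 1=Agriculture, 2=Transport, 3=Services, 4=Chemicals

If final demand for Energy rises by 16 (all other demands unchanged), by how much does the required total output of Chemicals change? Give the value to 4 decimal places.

Form M = I − A:
  [  0.87   -0.02   -0.13   -0.12   -0.09]
  [ -0.05    0.96   -0.06   -0.16   -0.03]
  [ -0.14   -0.09    0.86   -0.04   -0.10]
  [ -0.15   -0.08   -0.04    0.98   -0.01]
  [ -0.16   -0.03   -0.04   -0.11    0.87]
Leontief inverse L = M⁻¹:
  [  1.2487    0.0664    0.2096    0.1900    0.1577]
  [  0.1255    1.0731    0.1062    0.2021    0.0645]
  [  0.2581    0.1359    1.2251    0.1233    0.1736]
  [  0.2147    0.1040    0.0919    1.0729    0.0487]
  [  0.2730    0.0686    0.1101    0.1832    1.1948]
Total output x = L · d:
  x_0 = 1.2487·12 + 0.0664·86 + 0.2096·58 + 0.1900·48 + 0.1577·13 = 44.0239
  x_1 = 0.1255·12 + 1.0731·86 + 0.1062·58 + 0.2021·48 + 0.0645·13 = 110.4962
  x_2 = 0.2581·12 + 0.1359·86 + 1.2251·58 + 0.1233·48 + 0.1736·13 = 94.0194
  x_3 = 0.2147·12 + 0.1040·86 + 0.0919·58 + 1.0729·48 + 0.0487·13 = 68.9827
  x_4 = 0.2730·12 + 0.0686·86 + 0.1101·58 + 0.1832·48 + 1.1948·13 = 39.8938
Δx_4 = L[4,0] · Δd_0 = 0.2730 · 16 = 4.3679

4.3679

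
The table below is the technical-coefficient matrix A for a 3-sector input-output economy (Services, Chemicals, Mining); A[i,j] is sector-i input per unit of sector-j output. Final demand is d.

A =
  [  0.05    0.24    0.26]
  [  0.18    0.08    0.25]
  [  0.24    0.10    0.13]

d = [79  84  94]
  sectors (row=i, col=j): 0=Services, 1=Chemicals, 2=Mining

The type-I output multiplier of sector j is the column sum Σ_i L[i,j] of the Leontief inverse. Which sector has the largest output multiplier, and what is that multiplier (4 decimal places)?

Mining (2.2718)

Form M = I − A:
  [  0.95   -0.24   -0.26]
  [ -0.18    0.92   -0.25]
  [ -0.24   -0.10    0.87]
Leontief inverse L = M⁻¹:
  [  1.2455    0.3772    0.4806]
  [  0.3479    1.2274    0.4567]
  [  0.3836    0.2451    1.3345]
Total output x = L · d:
  x_0 = 1.2455·79 + 0.3772·84 + 0.4806·94 = 175.2521
  x_1 = 0.3479·79 + 1.2274·84 + 0.4567·94 = 173.5099
  x_2 = 0.3836·79 + 0.2451·84 + 1.3345·94 = 176.3351
Output multipliers (column sums of L):
  Services: 1.9770
  Chemicals: 1.8496
  Mining: 2.2718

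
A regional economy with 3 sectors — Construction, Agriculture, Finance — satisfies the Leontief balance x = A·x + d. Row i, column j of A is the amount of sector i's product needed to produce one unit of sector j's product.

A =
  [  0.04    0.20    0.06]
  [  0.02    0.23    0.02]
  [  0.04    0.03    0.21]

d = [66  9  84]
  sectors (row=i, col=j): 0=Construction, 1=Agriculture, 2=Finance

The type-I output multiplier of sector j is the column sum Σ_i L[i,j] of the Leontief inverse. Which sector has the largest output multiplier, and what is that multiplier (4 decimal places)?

Agriculture (1.6476)

Form M = I − A:
  [  0.96   -0.20   -0.06]
  [ -0.02    0.77   -0.02]
  [ -0.04   -0.03    0.79]
Leontief inverse L = M⁻¹:
  [  1.0510    0.2764    0.0868]
  [  0.0287    1.3075    0.0353]
  [  0.0543    0.0636    1.2716]
Total output x = L · d:
  x_0 = 1.0510·66 + 0.2764·9 + 0.0868·84 = 79.1493
  x_1 = 0.0287·66 + 1.3075·9 + 0.0353·84 = 16.6264
  x_2 = 0.0543·66 + 0.0636·9 + 1.2716·84 = 110.9681
Output multipliers (column sums of L):
  Construction: 1.1341
  Agriculture: 1.6476
  Finance: 1.3937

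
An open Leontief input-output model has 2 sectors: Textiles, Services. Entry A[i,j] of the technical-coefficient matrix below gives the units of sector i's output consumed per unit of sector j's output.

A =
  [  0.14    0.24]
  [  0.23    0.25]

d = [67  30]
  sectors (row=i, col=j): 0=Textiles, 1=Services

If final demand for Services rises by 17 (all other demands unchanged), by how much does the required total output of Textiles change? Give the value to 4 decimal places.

6.9176

Form M = I − A:
  [  0.86   -0.24]
  [ -0.23    0.75]
Leontief inverse L = M⁻¹:
  [  1.2716    0.4069]
  [  0.3900    1.4581]
Total output x = L · d:
  x_0 = 1.2716·67 + 0.4069·30 = 97.4059
  x_1 = 0.3900·67 + 1.4581·30 = 69.8711
Δx_0 = L[0,1] · Δd_1 = 0.4069 · 17 = 6.9176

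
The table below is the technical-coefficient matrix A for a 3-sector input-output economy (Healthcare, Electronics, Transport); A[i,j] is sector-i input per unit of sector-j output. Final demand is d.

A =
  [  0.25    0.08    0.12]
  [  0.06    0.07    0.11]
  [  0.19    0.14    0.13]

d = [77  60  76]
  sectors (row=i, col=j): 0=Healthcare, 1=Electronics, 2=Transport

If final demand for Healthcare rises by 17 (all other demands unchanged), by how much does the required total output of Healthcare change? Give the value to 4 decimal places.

Form M = I − A:
  [  0.75   -0.08   -0.12]
  [ -0.06    0.93   -0.11]
  [ -0.19   -0.14    0.87]
Leontief inverse L = M⁻¹:
  [  1.3993    0.1523    0.2123]
  [  0.1289    1.1102    0.1581]
  [  0.3263    0.2119    1.2212]
Total output x = L · d:
  x_0 = 1.3993·77 + 0.1523·60 + 0.2123·76 = 133.0171
  x_1 = 0.1289·77 + 1.1102·60 + 0.1581·76 = 88.5518
  x_2 = 0.3263·77 + 0.2119·60 + 1.2212·76 = 130.6557
Δx_0 = L[0,0] · Δd_0 = 1.3993 · 17 = 23.7880

23.7880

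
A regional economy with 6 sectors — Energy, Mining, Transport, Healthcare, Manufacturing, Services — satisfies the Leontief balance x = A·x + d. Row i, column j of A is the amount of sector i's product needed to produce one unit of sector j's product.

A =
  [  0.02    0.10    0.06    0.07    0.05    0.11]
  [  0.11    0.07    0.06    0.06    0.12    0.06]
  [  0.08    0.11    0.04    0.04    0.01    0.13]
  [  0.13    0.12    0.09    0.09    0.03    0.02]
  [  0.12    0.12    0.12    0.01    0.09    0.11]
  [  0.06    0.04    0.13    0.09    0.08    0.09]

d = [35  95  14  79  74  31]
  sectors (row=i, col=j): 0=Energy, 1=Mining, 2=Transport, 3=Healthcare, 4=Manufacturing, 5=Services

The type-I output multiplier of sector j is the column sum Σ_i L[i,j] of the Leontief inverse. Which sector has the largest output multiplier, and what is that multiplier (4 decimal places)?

Form M = I − A:
  [  0.98   -0.10   -0.06   -0.07   -0.05   -0.11]
  [ -0.11    0.93   -0.06   -0.06   -0.12   -0.06]
  [ -0.08   -0.11    0.96   -0.04   -0.01   -0.13]
  [ -0.13   -0.12   -0.09    0.91   -0.03   -0.02]
  [ -0.12   -0.12   -0.12   -0.01    0.91   -0.11]
  [ -0.06   -0.04   -0.13   -0.09   -0.08    0.91]
Leontief inverse L = M⁻¹:
  [  1.0887    0.1682    0.1264    0.1189    0.1028    0.1758]
  [  0.1865    1.1554    0.1363    0.1126    0.1803    0.1425]
  [  0.1415    0.1741    1.1044    0.0910    0.0631    0.1960]
  [  0.2040    0.2035    0.1566    1.1453    0.0860    0.0960]
  [  0.2058    0.2149    0.2069    0.0727    1.1617    0.2106]
  [  0.1385    0.1258    0.2058    0.1455    0.1343    1.1728]
Total output x = L · d:
  x_0 = 1.0887·35 + 0.1682·95 + 0.1264·14 + 0.1189·79 + 0.1028·74 + 0.1758·31 = 78.2968
  x_1 = 0.1865·35 + 1.1554·95 + 0.1363·14 + 0.1126·79 + 0.1803·74 + 0.1425·31 = 144.8531
  x_2 = 0.1415·35 + 0.1741·95 + 1.1044·14 + 0.0910·79 + 0.0631·74 + 0.1960·31 = 54.8900
  x_3 = 0.2040·35 + 0.2035·95 + 0.1566·14 + 1.1453·79 + 0.0860·74 + 0.0960·31 = 128.4759
  x_4 = 0.2058·35 + 0.2149·95 + 0.2069·14 + 0.0727·79 + 1.1617·74 + 0.2106·31 = 128.7587
  x_5 = 0.1385·35 + 0.1258·95 + 0.2058·14 + 0.1455·79 + 0.1343·74 + 1.1728·31 = 77.4628
Output multipliers (column sums of L):
  Energy: 1.9650
  Mining: 2.0419
  Transport: 1.9361
  Healthcare: 1.6859
  Manufacturing: 1.7282
  Services: 1.9936

Mining (2.0419)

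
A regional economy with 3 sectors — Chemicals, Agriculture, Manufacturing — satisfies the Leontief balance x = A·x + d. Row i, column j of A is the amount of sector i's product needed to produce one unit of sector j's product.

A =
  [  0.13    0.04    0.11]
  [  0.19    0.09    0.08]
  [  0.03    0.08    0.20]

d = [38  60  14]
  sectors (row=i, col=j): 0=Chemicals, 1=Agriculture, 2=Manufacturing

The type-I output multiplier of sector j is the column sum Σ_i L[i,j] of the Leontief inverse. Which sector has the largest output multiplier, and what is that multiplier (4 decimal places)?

Form M = I − A:
  [  0.87   -0.04   -0.11]
  [ -0.19    0.91   -0.08]
  [ -0.03   -0.08    0.80]
Leontief inverse L = M⁻¹:
  [  1.1696    0.0661    0.1674]
  [  0.2503    1.1228    0.1467]
  [  0.0689    0.1148    1.2709]
Total output x = L · d:
  x_0 = 1.1696·38 + 0.0661·60 + 0.1674·14 = 50.7585
  x_1 = 0.2503·38 + 1.1228·60 + 0.1467·14 = 78.9317
  x_2 = 0.0689·38 + 0.1148·60 + 1.2709·14 = 27.2966
Output multipliers (column sums of L):
  Chemicals: 1.4888
  Agriculture: 1.3037
  Manufacturing: 1.5851

Manufacturing (1.5851)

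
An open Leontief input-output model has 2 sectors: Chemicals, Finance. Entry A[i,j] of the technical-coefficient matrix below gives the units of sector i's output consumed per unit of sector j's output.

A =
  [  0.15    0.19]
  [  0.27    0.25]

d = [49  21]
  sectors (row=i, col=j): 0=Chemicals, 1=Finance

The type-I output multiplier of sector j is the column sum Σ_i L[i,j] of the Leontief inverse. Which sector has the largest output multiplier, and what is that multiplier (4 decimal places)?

Form M = I − A:
  [  0.85   -0.19]
  [ -0.27    0.75]
Leontief inverse L = M⁻¹:
  [  1.2794    0.3241]
  [  0.4606    1.4500]
Total output x = L · d:
  x_0 = 1.2794·49 + 0.3241·21 = 69.4985
  x_1 = 0.4606·49 + 1.4500·21 = 53.0194
Output multipliers (column sums of L):
  Chemicals: 1.7400
  Finance: 1.7741

Finance (1.7741)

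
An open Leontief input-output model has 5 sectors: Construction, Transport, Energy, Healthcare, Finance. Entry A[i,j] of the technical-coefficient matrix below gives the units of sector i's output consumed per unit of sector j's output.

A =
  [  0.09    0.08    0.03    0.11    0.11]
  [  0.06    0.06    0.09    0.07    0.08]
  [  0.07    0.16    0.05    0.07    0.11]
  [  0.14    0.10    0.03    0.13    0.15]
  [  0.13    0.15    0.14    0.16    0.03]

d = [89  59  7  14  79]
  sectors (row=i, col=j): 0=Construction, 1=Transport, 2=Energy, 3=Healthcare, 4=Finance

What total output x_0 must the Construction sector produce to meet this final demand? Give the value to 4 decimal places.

132.7163

Form M = I − A:
  [  0.91   -0.08   -0.03   -0.11   -0.11]
  [ -0.06    0.94   -0.09   -0.07   -0.08]
  [ -0.07   -0.16    0.95   -0.07   -0.11]
  [ -0.14   -0.10   -0.03    0.87   -0.15]
  [ -0.13   -0.15   -0.14   -0.16    0.97]
Leontief inverse L = M⁻¹:
  [  1.1748    0.1665    0.0871    0.2036    0.1883]
  [  0.1290    1.1372    0.1380    0.1459    0.1466]
  [  0.1547    0.2507    1.1145    0.1643    0.1900]
  [  0.2508    0.2126    0.1047    1.2529    0.2516]
  [  0.2411    0.2694    0.2111    0.2802    1.1478]
Total output x = L · d:
  x_0 = 1.1748·89 + 0.1665·59 + 0.0871·7 + 0.2036·14 + 0.1883·79 = 132.7163
  x_1 = 0.1290·89 + 1.1372·59 + 0.1380·7 + 0.1459·14 + 0.1466·79 = 93.1683
  x_2 = 0.1547·89 + 0.2507·59 + 1.1145·7 + 0.1643·14 + 0.1900·79 = 53.6683
  x_3 = 0.2508·89 + 0.2126·59 + 0.1047·7 + 1.2529·14 + 0.2516·79 = 73.0129
  x_4 = 0.2411·89 + 0.2694·59 + 0.2111·7 + 0.2802·14 + 1.1478·79 = 133.4268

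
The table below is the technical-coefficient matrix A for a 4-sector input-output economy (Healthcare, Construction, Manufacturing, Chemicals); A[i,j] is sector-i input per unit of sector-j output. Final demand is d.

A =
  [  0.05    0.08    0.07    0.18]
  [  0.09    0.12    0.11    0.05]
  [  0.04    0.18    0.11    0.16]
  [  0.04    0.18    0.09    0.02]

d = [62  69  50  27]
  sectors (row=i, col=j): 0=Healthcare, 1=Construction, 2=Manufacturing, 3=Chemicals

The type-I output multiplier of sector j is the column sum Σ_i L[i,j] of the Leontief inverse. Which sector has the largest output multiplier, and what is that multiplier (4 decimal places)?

Form M = I − A:
  [  0.95   -0.08   -0.07   -0.18]
  [ -0.09    0.88   -0.11   -0.05]
  [ -0.04   -0.18    0.89   -0.16]
  [ -0.04   -0.18   -0.09    0.98]
Leontief inverse L = M⁻¹:
  [  1.0840    0.1719    0.1297    0.2290]
  [  0.1261    1.2057    0.1703    0.1125]
  [  0.0878    0.2976    1.1901    0.2256]
  [  0.0755    0.2558    0.1459    1.0711]
Total output x = L · d:
  x_0 = 1.0840·62 + 0.1719·69 + 0.1297·50 + 0.2290·27 = 91.7399
  x_1 = 0.1261·62 + 1.2057·69 + 0.1703·50 + 0.1125·27 = 102.5643
  x_2 = 0.0878·62 + 0.2976·69 + 1.1901·50 + 0.2256·27 = 91.5709
  x_3 = 0.0755·62 + 0.2558·69 + 0.1459·50 + 1.0711·27 = 58.5434
Output multipliers (column sums of L):
  Healthcare: 1.3734
  Construction: 1.9309
  Manufacturing: 1.6359
  Chemicals: 1.6383

Construction (1.9309)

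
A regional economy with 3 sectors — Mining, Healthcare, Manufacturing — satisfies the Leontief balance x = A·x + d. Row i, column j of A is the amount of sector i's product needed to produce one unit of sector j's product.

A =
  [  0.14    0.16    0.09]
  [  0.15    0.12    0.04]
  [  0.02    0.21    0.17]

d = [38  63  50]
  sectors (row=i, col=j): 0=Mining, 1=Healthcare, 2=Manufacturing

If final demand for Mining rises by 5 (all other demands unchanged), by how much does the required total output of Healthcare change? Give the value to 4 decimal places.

1.0504

Form M = I − A:
  [  0.86   -0.16   -0.09]
  [ -0.15    0.88   -0.04]
  [ -0.02   -0.21    0.83]
Leontief inverse L = M⁻¹:
  [  1.2105    0.2543    0.1435]
  [  0.2101    1.1937    0.0803]
  [  0.0823    0.3082    1.2286]
Total output x = L · d:
  x_0 = 1.2105·38 + 0.2543·63 + 0.1435·50 = 69.1976
  x_1 = 0.2101·38 + 1.1937·63 + 0.0803·50 = 87.2028
  x_2 = 0.0823·38 + 0.3082·63 + 1.2286·50 = 83.9717
Δx_1 = L[1,0] · Δd_0 = 0.2101 · 5 = 1.0504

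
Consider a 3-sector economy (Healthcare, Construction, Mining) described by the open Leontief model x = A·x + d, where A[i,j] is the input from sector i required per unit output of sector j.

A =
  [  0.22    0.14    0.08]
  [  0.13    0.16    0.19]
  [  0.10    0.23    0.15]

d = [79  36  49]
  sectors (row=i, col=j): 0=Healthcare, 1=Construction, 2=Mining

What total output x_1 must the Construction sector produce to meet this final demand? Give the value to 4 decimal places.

83.9035

Form M = I − A:
  [  0.78   -0.14   -0.08]
  [ -0.13    0.84   -0.19]
  [ -0.10   -0.23    0.85]
Leontief inverse L = M⁻¹:
  [  1.3525    0.2772    0.1893]
  [  0.2613    1.3217    0.3200]
  [  0.2298    0.3902    1.2853]
Total output x = L · d:
  x_0 = 1.3525·79 + 0.2772·36 + 0.1893·49 = 126.1043
  x_1 = 0.2613·79 + 1.3217·36 + 0.3200·49 = 83.9035
  x_2 = 0.2298·79 + 0.3902·36 + 1.2853·49 = 95.1862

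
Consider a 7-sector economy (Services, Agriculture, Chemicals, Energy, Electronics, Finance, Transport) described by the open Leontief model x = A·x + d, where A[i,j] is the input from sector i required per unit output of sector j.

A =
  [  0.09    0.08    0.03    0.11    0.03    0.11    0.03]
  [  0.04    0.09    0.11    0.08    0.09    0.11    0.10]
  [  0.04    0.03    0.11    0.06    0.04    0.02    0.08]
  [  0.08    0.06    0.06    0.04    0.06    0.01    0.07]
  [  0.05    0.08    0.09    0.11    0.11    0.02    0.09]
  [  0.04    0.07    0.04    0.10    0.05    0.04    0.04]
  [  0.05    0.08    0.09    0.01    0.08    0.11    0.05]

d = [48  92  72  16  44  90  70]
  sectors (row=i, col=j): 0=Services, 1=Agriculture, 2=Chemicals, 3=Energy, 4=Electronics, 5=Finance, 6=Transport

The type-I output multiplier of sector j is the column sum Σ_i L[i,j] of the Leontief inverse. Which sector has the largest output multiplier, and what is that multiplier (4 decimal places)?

Form M = I − A:
  [  0.91   -0.08   -0.03   -0.11   -0.03   -0.11   -0.03]
  [ -0.04    0.91   -0.11   -0.08   -0.09   -0.11   -0.10]
  [ -0.04   -0.03    0.89   -0.06   -0.04   -0.02   -0.08]
  [ -0.08   -0.06   -0.06    0.96   -0.06   -0.01   -0.07]
  [ -0.05   -0.08   -0.09   -0.11    0.89   -0.02   -0.09]
  [ -0.04   -0.07   -0.04   -0.10   -0.05    0.96   -0.04]
  [ -0.05   -0.08   -0.09   -0.01   -0.08   -0.11    0.95]
Leontief inverse L = M⁻¹:
  [  1.1414    0.1427    0.0928    0.1762    0.0859    0.1626    0.0868]
  [  0.1011    1.1689    0.2016    0.1609    0.1674    0.1753    0.1783]
  [  0.0781    0.0754    1.1667    0.1053    0.0845    0.0593    0.1269]
  [  0.1208    0.1106    0.1167    1.0915    0.1079    0.0561    0.1183]
  [  0.1075    0.1513    0.1740    0.1811    1.1816    0.0784    0.1626]
  [  0.0804    0.1196    0.0950    0.1498    0.0979    1.0803    0.0889]
  [  0.0956    0.1408    0.1593    0.0769    0.1386    0.1612    1.1095]
Total output x = L · d:
  x_0 = 1.1414·48 + 0.1427·92 + 0.0928·72 + 0.1762·16 + 0.0859·44 + 0.1626·90 + 0.0868·70 = 101.9095
  x_1 = 0.1011·48 + 1.1689·92 + 0.2016·72 + 0.1609·16 + 0.1674·44 + 0.1753·90 + 0.1783·70 = 165.1045
  x_2 = 0.0781·48 + 0.0754·92 + 1.1667·72 + 0.1053·16 + 0.0845·44 + 0.0593·90 + 0.1269·70 = 114.3155
  x_3 = 0.1208·48 + 0.1106·92 + 0.1167·72 + 1.0915·16 + 0.1079·44 + 0.0561·90 + 0.1183·70 = 59.9255
  x_4 = 0.1075·48 + 0.1513·92 + 0.1740·72 + 0.1811·16 + 1.1816·44 + 0.0784·90 + 0.1626·70 = 104.9300
  x_5 = 0.0804·48 + 0.1196·92 + 0.0950·72 + 0.1498·16 + 0.0979·44 + 1.0803·90 + 0.0889·70 = 131.8604
  x_6 = 0.0956·48 + 0.1408·92 + 0.1593·72 + 0.0769·16 + 0.1386·44 + 0.1612·90 + 1.1095·70 = 128.5164
Output multipliers (column sums of L):
  Services: 1.7249
  Agriculture: 1.9095
  Chemicals: 2.0060
  Energy: 1.9416
  Electronics: 1.8637
  Finance: 1.7734
  Transport: 1.8713

Chemicals (2.0060)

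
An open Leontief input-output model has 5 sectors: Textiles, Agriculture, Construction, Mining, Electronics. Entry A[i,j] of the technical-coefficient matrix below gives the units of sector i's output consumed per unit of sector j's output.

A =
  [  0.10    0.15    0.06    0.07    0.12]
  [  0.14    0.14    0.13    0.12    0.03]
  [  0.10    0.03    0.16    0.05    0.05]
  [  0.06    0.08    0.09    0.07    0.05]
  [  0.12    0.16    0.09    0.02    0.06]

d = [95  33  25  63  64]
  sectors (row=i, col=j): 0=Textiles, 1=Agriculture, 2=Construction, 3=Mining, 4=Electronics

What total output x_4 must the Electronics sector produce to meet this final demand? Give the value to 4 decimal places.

110.0605

Form M = I − A:
  [  0.90   -0.15   -0.06   -0.07   -0.12]
  [ -0.14    0.86   -0.13   -0.12   -0.03]
  [ -0.10   -0.03    0.84   -0.05   -0.05]
  [ -0.06   -0.08   -0.09    0.93   -0.05]
  [ -0.12   -0.16   -0.09   -0.02    0.94]
Leontief inverse L = M⁻¹:
  [  1.2023    0.2610    0.1599    0.1366    0.1776]
  [  0.2470    1.2501    0.2421    0.1949    0.0947]
  [  0.1723    0.0999    1.2387    0.0945    0.0961]
  [  0.1270    0.1480    0.1609    1.1145    0.0888]
  [  0.2147    0.2588    0.1837    0.0834    1.1137]
Total output x = L · d:
  x_0 = 1.2023·95 + 0.2610·33 + 0.1599·25 + 0.1366·63 + 0.1776·64 = 146.7983
  x_1 = 0.2470·95 + 1.2501·33 + 0.2421·25 + 0.1949·63 + 0.0947·64 = 89.1087
  x_2 = 0.1723·95 + 0.0999·33 + 1.2387·25 + 0.0945·63 + 0.0961·64 = 62.7374
  x_3 = 0.1270·95 + 0.1480·33 + 0.1609·25 + 1.1145·63 + 0.0888·64 = 96.8667
  x_4 = 0.2147·95 + 0.2588·33 + 0.1837·25 + 0.0834·63 + 1.1137·64 = 110.0605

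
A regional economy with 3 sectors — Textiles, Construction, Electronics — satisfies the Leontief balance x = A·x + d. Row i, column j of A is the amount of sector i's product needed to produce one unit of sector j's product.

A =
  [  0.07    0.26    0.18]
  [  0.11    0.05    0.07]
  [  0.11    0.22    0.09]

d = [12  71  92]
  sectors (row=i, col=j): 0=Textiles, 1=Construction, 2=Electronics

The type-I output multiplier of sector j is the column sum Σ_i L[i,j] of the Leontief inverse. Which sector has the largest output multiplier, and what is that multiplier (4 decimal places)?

Form M = I − A:
  [  0.93   -0.26   -0.18]
  [ -0.11    0.95   -0.07]
  [ -0.11   -0.22    0.91]
Leontief inverse L = M⁻¹:
  [  1.1498    0.3740    0.2562]
  [  0.1460    1.1192    0.1150]
  [  0.1743    0.3158    1.1577]
Total output x = L · d:
  x_0 = 1.1498·12 + 0.3740·71 + 0.2562·92 = 63.9239
  x_1 = 0.1460·12 + 1.1192·71 + 0.1150·92 = 91.7925
  x_2 = 0.1743·12 + 0.3158·71 + 1.1577·92 = 131.0176
Output multipliers (column sums of L):
  Textiles: 1.4701
  Construction: 1.8090
  Electronics: 1.5288

Construction (1.8090)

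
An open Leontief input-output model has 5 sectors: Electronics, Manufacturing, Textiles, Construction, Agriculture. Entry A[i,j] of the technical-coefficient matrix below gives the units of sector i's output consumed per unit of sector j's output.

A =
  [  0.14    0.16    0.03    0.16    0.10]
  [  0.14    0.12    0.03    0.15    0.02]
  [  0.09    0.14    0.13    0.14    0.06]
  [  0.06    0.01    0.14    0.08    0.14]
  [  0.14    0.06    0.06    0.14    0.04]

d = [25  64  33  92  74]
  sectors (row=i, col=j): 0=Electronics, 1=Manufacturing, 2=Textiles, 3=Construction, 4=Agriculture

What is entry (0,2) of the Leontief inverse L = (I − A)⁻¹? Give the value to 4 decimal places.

Form M = I − A:
  [  0.86   -0.16   -0.03   -0.16   -0.10]
  [ -0.14    0.88   -0.03   -0.15   -0.02]
  [ -0.09   -0.14    0.87   -0.14   -0.06]
  [ -0.06   -0.01   -0.14    0.92   -0.14]
  [ -0.14   -0.06   -0.06   -0.14    0.96]
Leontief inverse L = M⁻¹:
  [  1.2710    0.2661    0.1162    0.3111    0.1906]
  [  0.2409    1.2056    0.0996    0.2682    0.0955]
  [  0.2112    0.2458    1.2210    0.2847    0.1450]
  [  0.1536    0.0896    0.2144    1.1921    0.2051]
  [  0.2360    0.1426    0.1307    0.2538    1.1144]
Total output x = L · d:
  x_0 = 1.2710·25 + 0.2661·64 + 0.1162·33 + 0.3111·92 + 0.1906·74 = 95.3661
  x_1 = 0.2409·25 + 1.2056·64 + 0.0996·33 + 0.2682·92 + 0.0955·74 = 118.2105
  x_2 = 0.2112·25 + 0.2458·64 + 1.2210·33 + 0.2847·92 + 0.1450·74 = 98.2195
  x_3 = 0.1536·25 + 0.0896·64 + 0.2144·33 + 1.1921·92 + 0.2051·74 = 141.4958
  x_4 = 0.2360·25 + 0.1426·64 + 0.1307·33 + 0.2538·92 + 1.1144·74 = 125.1526

L[0,2] = 0.1162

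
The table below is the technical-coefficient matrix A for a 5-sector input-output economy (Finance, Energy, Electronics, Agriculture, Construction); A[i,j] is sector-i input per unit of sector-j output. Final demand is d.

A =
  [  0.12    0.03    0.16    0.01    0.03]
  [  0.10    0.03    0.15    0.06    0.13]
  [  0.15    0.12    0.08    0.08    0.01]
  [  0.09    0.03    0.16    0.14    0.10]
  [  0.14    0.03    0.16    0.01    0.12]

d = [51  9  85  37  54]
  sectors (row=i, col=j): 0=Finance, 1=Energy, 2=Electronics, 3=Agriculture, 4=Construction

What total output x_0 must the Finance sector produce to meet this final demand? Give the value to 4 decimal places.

Form M = I − A:
  [  0.88   -0.03   -0.16   -0.01   -0.03]
  [ -0.10    0.97   -0.15   -0.06   -0.13]
  [ -0.15   -0.12    0.92   -0.08   -0.01]
  [ -0.09   -0.03   -0.16    0.86   -0.10]
  [ -0.14   -0.03   -0.16   -0.01    0.88]
Leontief inverse L = M⁻¹:
  [  1.1982    0.0695    0.2371    0.0415    0.0585]
  [  0.2066    1.0785    0.2614    0.1041    0.1812]
  [  0.2429    0.1601    1.1874    0.1251    0.0597]
  [  0.2062    0.0837    0.2858    1.1995    0.1589]
  [  0.2442    0.0779    0.2658    0.0465    1.1645]
Total output x = L · d:
  x_0 = 1.1982·51 + 0.0695·9 + 0.2371·85 + 0.0415·37 + 0.0585·54 = 86.5870
  x_1 = 0.2066·51 + 1.0785·9 + 0.2614·85 + 0.1041·37 + 0.1812·54 = 56.0902
  x_2 = 0.2429·51 + 0.1601·9 + 1.1874·85 + 0.1251·37 + 0.0597·54 = 122.6132
  x_3 = 0.2062·51 + 0.0837·9 + 0.2858·85 + 1.1995·37 + 0.1589·54 = 88.5217
  x_4 = 0.2442·51 + 0.0779·9 + 0.2658·85 + 0.0465·37 + 1.1645·54 = 100.3502

86.5870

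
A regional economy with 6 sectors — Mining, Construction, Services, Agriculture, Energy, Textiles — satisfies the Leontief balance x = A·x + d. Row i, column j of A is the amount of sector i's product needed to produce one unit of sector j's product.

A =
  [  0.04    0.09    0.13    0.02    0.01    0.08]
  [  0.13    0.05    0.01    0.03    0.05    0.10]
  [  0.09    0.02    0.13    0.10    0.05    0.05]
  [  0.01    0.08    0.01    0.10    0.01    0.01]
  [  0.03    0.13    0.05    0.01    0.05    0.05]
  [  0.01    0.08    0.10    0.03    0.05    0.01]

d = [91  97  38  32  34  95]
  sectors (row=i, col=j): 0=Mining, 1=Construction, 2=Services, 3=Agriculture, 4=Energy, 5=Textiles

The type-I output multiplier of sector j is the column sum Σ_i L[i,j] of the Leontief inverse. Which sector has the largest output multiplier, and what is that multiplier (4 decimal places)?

Form M = I − A:
  [  0.96   -0.09   -0.13   -0.02   -0.01   -0.08]
  [ -0.13    0.95   -0.01   -0.03   -0.05   -0.10]
  [ -0.09   -0.02    0.87   -0.10   -0.05   -0.05]
  [ -0.01   -0.08   -0.01    0.90   -0.01   -0.01]
  [ -0.03   -0.13   -0.05   -0.01    0.95   -0.05]
  [ -0.01   -0.08   -0.10   -0.03   -0.05    0.99]
Leontief inverse L = M⁻¹:
  [  1.0779    0.1242    0.1778    0.0519    0.0336    0.1108]
  [  0.1573    1.0935    0.0556    0.0512    0.0695    0.1300]
  [  0.1244    0.0653    1.1839    0.1400    0.0728    0.0815]
  [  0.0285    0.1023    0.0224    1.1187    0.0200    0.0261]
  [  0.0645    0.1637    0.0827    0.0307    1.0708    0.0803]
  [  0.0403    0.1076    0.1307    0.0543    0.0680    1.0348]
Total output x = L · d:
  x_0 = 1.0779·91 + 0.1242·97 + 0.1778·38 + 0.0519·32 + 0.0336·34 + 0.1108·95 = 130.2214
  x_1 = 0.1573·91 + 1.0935·97 + 0.0556·38 + 0.0512·32 + 0.0695·34 + 0.1300·95 = 138.8532
  x_2 = 0.1244·91 + 0.0653·97 + 1.1839·38 + 0.1400·32 + 0.0728·34 + 0.0815·95 = 77.3530
  x_3 = 0.0285·91 + 0.1023·97 + 0.0224·38 + 1.1187·32 + 0.0200·34 + 0.0261·95 = 52.3305
  x_4 = 0.0645·91 + 0.1637·97 + 0.0827·38 + 0.0307·32 + 1.0708·34 + 0.0803·95 = 69.9156
  x_5 = 0.0403·91 + 0.1076·97 + 0.1307·38 + 0.0543·32 + 0.0680·34 + 1.0348·95 = 121.4257
Output multipliers (column sums of L):
  Mining: 1.4930
  Construction: 1.6566
  Services: 1.6531
  Agriculture: 1.4468
  Energy: 1.3348
  Textiles: 1.4636

Construction (1.6566)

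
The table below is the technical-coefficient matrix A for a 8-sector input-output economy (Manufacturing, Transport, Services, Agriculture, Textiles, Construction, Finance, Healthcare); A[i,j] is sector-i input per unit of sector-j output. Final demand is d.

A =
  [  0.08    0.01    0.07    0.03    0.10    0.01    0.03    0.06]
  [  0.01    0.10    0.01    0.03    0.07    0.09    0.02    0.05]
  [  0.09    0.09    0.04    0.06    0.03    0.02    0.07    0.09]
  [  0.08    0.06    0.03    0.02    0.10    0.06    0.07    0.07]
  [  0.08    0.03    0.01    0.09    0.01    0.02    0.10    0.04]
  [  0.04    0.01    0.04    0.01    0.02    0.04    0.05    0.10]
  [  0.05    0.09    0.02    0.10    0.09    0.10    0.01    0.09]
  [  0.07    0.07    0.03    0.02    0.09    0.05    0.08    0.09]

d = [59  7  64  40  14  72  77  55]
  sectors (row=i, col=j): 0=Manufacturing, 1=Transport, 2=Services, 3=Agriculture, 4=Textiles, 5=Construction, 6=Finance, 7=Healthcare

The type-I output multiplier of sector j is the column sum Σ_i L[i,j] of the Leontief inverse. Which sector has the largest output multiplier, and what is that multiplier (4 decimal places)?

Form M = I − A:
  [  0.92   -0.01   -0.07   -0.03   -0.10   -0.01   -0.03   -0.06]
  [ -0.01    0.90   -0.01   -0.03   -0.07   -0.09   -0.02   -0.05]
  [ -0.09   -0.09    0.96   -0.06   -0.03   -0.02   -0.07   -0.09]
  [ -0.08   -0.06   -0.03    0.98   -0.10   -0.06   -0.07   -0.07]
  [ -0.08   -0.03   -0.01   -0.09    0.99   -0.02   -0.10   -0.04]
  [ -0.04   -0.01   -0.04   -0.01   -0.02    0.96   -0.05   -0.10]
  [ -0.05   -0.09   -0.02   -0.10   -0.09   -0.10    0.99   -0.09]
  [ -0.07   -0.07   -0.03   -0.02   -0.09   -0.05   -0.08    0.91]
Leontief inverse L = M⁻¹:
  [  1.1285    0.0470    0.0928    0.0648    0.1438    0.0383    0.0715    0.1087]
  [  0.0450    1.1361    0.0273    0.0566    0.1077    0.1241    0.0552    0.0963]
  [  0.1432    0.1420    1.0675    0.0981    0.0924    0.0650    0.1146    0.1529]
  [  0.1330    0.1060    0.0563    1.0609    0.1544    0.1010    0.1165    0.1312]
  [  0.1235    0.0692    0.0326    0.1215    1.0623    0.0568    0.1335    0.0907]
  [  0.0759    0.0420    0.0583    0.0346    0.0579    1.0669    0.0810    0.1435]
  [  0.1076    0.1406    0.0484    0.1377    0.1503    0.1462    1.0647    0.1582]
  [  0.1238    0.1195    0.0563    0.0619    0.1472    0.0939    0.1273    1.1534]
Total output x = L · d:
  x_0 = 1.1285·59 + 0.0470·7 + 0.0928·64 + 0.0648·40 + 0.1438·14 + 0.0383·72 + 0.0715·77 + 0.1087·55 = 91.6972
  x_1 = 0.0450·59 + 1.1361·7 + 0.0273·64 + 0.0566·40 + 0.1077·14 + 0.1241·72 + 0.0552·77 + 0.0963·55 = 34.6077
  x_2 = 0.1432·59 + 0.1420·7 + 1.0675·64 + 0.0981·40 + 0.0924·14 + 0.0650·72 + 0.1146·77 + 0.1529·55 = 104.8923
  x_3 = 0.1330·59 + 0.1060·7 + 0.0563·64 + 1.0609·40 + 0.1544·14 + 0.1010·72 + 0.1165·77 + 0.1312·55 = 80.2447
  x_4 = 0.1235·59 + 0.0692·7 + 0.0326·64 + 0.1215·40 + 1.0623·14 + 0.0568·72 + 0.1335·77 + 0.0907·55 = 48.9438
  x_5 = 0.0759·59 + 0.0420·7 + 0.0583·64 + 0.0346·40 + 0.0579·14 + 1.0669·72 + 0.0810·77 + 0.1435·55 = 101.6480
  x_6 = 0.1076·59 + 0.1406·7 + 0.0484·64 + 0.1377·40 + 0.1503·14 + 0.1462·72 + 1.0647·77 + 0.1582·55 = 119.2498
  x_7 = 0.1238·59 + 0.1195·7 + 0.0563·64 + 0.0619·40 + 0.1472·14 + 0.0939·72 + 0.1273·77 + 1.1534·55 = 96.2861
Output multipliers (column sums of L):
  Manufacturing: 1.8805
  Transport: 1.8024
  Services: 1.4395
  Agriculture: 1.6361
  Textiles: 1.9159
  Construction: 1.6922
  Finance: 1.7644
  Healthcare: 2.0348

Healthcare (2.0348)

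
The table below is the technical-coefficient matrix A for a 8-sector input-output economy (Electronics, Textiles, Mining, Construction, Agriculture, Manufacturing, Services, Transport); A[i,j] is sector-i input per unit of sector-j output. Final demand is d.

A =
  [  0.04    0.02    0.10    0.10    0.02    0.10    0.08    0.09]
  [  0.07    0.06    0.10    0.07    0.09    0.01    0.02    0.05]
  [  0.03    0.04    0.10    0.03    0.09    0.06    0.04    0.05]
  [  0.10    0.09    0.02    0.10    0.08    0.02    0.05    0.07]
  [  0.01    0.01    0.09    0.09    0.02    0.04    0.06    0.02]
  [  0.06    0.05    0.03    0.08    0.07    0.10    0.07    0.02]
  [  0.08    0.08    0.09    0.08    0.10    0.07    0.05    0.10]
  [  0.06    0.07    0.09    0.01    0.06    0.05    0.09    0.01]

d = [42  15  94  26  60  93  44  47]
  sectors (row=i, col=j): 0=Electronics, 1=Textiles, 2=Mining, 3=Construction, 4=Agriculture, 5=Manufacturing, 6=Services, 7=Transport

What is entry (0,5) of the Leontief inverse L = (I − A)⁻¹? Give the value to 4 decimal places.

Form M = I − A:
  [  0.96   -0.02   -0.10   -0.10   -0.02   -0.10   -0.08   -0.09]
  [ -0.07    0.94   -0.10   -0.07   -0.09   -0.01   -0.02   -0.05]
  [ -0.03   -0.04    0.90   -0.03   -0.09   -0.06   -0.04   -0.05]
  [ -0.10   -0.09   -0.02    0.90   -0.08   -0.02   -0.05   -0.07]
  [ -0.01   -0.01   -0.09   -0.09    0.98   -0.04   -0.06   -0.02]
  [ -0.06   -0.05   -0.03   -0.08   -0.07    0.90   -0.07   -0.02]
  [ -0.08   -0.08   -0.09   -0.08   -0.10   -0.07    0.95   -0.10]
  [ -0.06   -0.07   -0.09   -0.01   -0.06   -0.05   -0.09    0.99]
Leontief inverse L = M⁻¹:
  [  1.1033    0.0804    0.1792    0.1732    0.0956    0.1627    0.1431    0.1453]
  [  0.1164    1.1038    0.1716    0.1315    0.1473    0.0568    0.0697    0.0955]
  [  0.0723    0.0806    1.1657    0.0858    0.1449    0.1067    0.0869    0.0894]
  [  0.1592    0.1443    0.1003    1.1756    0.1458    0.0740    0.1091    0.1254]
  [  0.0496    0.0479    0.1386    0.1367    1.0685    0.0765    0.0967    0.0565]
  [  0.1143    0.0996    0.0982    0.1513    0.1322    1.1542    0.1238    0.0696]
  [  0.1477    0.1438    0.1871    0.1658    0.1812    0.1384    1.1217    0.1616]
  [  0.1055    0.1127    0.1603    0.0705    0.1188    0.0998    0.1367    1.0567]
Total output x = L · d:
  x_0 = 1.1033·42 + 0.0804·15 + 0.1792·94 + 0.1732·26 + 0.0956·60 + 0.1627·93 + 0.1431·44 + 0.1453·47 = 102.8872
  x_1 = 0.1164·42 + 1.1038·15 + 0.1716·94 + 0.1315·26 + 0.1473·60 + 0.0568·93 + 0.0697·44 + 0.0955·47 = 62.6801
  x_2 = 0.0723·42 + 0.0806·15 + 1.1657·94 + 0.0858·26 + 0.1449·60 + 0.1067·93 + 0.0869·44 + 0.0894·47 = 142.6950
  x_3 = 0.1592·42 + 0.1443·15 + 0.1003·94 + 1.1756·26 + 0.1458·60 + 0.0740·93 + 0.1091·44 + 0.1254·47 = 75.1770
  x_4 = 0.0496·42 + 0.0479·15 + 0.1386·94 + 0.1367·26 + 1.0685·60 + 0.0765·93 + 0.0967·44 + 0.0565·47 = 97.5115
  x_5 = 0.1143·42 + 0.0996·15 + 0.0982·94 + 0.1513·26 + 0.1322·60 + 1.1542·93 + 0.1238·44 + 0.0696·47 = 143.4412
  x_6 = 0.1477·42 + 0.1438·15 + 0.1871·94 + 0.1658·26 + 0.1812·60 + 0.1384·93 + 1.1217·44 + 0.1616·47 = 110.9533
  x_7 = 0.1055·42 + 0.1127·15 + 0.1603·94 + 0.0705·26 + 0.1188·60 + 0.0998·93 + 0.1367·44 + 1.0567·47 = 95.1149

L[0,5] = 0.1627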